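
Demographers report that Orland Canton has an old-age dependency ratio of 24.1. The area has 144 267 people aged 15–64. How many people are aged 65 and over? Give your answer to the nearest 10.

Old-age dependency ratio = elderly / working-age × 100
24.1 = E / 144 267 × 100
⇒ 34 770

Aged 65 and over: 34 770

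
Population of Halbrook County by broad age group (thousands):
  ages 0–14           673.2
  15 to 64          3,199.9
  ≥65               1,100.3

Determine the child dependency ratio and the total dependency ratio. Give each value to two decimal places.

Youth dependency ratio = 673.2 / 3,199.9 × 100 = 21.04
Total dependency ratio = (673.2 + 1,100.3) / 3,199.9 × 100 = 1,773.5 / 3,199.9 × 100 = 55.42

Youth dependency ratio: 21.04
Total dependency ratio: 55.42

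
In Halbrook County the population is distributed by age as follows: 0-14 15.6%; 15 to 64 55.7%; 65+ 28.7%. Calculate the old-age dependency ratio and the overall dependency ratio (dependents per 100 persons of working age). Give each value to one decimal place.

Old-age dependency ratio: 51.5
Total dependency ratio: 79.5

Old-age dependency ratio = 28.7 / 55.7 × 100 = 51.5
Total dependency ratio = (15.6 + 28.7) / 55.7 × 100 = 44.3 / 55.7 × 100 = 79.5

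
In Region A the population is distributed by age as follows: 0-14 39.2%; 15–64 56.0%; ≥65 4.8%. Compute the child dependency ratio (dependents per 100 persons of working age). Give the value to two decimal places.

Youth dependency ratio = 39.2 / 56.0 × 100 = 70.00

Youth dependency ratio: 70.00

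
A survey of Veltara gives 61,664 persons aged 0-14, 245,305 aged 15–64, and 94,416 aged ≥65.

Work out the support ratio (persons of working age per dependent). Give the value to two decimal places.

Support ratio: 1.57

Support ratio = 245,305 / (61,664 + 94,416) = 245,305 / 156,080 = 1.57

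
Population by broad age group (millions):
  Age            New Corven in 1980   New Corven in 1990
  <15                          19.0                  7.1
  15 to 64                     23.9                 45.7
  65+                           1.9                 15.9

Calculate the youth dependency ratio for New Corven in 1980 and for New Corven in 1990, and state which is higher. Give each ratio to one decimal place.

New Corven in 1980: 19.0 / 23.9 × 100 = 79.5
New Corven in 1990: 7.1 / 45.7 × 100 = 15.5

New Corven in 1980: 79.5
New Corven in 1990: 15.5
Higher: New Corven in 1980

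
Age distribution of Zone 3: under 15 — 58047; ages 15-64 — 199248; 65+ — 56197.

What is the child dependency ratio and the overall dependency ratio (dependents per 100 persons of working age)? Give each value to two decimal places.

Youth dependency ratio: 29.13
Total dependency ratio: 57.34

Youth dependency ratio = 58047 / 199248 × 100 = 29.13
Total dependency ratio = (58047 + 56197) / 199248 × 100 = 114244 / 199248 × 100 = 57.34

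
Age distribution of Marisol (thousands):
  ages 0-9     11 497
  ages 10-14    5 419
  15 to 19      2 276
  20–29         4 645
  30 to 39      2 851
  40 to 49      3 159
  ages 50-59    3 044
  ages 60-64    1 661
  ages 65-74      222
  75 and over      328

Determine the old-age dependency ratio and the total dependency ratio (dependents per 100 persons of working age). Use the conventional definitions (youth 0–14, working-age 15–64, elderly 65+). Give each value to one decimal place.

Old-age dependency ratio: 3.1
Total dependency ratio: 99.0

0–14: 11 497 + 5 419 = 16 916
15–64: 2 276 + 4 645 + 2 851 + 3 159 + 3 044 + 1 661 = 17 636
65+: 222 + 328 = 550
Old-age dependency ratio = 550 / 17 636 × 100 = 3.1
Total dependency ratio = (16 916 + 550) / 17 636 × 100 = 17 466 / 17 636 × 100 = 99.0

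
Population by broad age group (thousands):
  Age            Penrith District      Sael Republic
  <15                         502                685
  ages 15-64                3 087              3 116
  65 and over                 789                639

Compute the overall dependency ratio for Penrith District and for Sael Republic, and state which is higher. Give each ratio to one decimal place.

Penrith District: (502 + 789) / 3 087 × 100 = 1 291 / 3 087 × 100 = 41.8
Sael Republic: (685 + 639) / 3 116 × 100 = 1 324 / 3 116 × 100 = 42.5

Penrith District: 41.8
Sael Republic: 42.5
Higher: Sael Republic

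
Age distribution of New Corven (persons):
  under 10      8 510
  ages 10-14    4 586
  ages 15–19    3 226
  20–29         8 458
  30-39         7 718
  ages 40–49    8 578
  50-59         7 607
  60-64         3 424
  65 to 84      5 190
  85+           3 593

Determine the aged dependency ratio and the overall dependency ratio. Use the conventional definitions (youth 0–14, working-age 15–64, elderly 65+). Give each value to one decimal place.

0–14: 8 510 + 4 586 = 13 096
15–64: 3 226 + 8 458 + 7 718 + 8 578 + 7 607 + 3 424 = 39 011
65+: 5 190 + 3 593 = 8 783
Old-age dependency ratio = 8 783 / 39 011 × 100 = 22.5
Total dependency ratio = (13 096 + 8 783) / 39 011 × 100 = 21 879 / 39 011 × 100 = 56.1

Old-age dependency ratio: 22.5
Total dependency ratio: 56.1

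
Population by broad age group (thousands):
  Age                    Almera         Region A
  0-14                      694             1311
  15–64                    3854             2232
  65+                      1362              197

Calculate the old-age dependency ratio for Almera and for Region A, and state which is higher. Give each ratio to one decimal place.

Almera: 1362 / 3854 × 100 = 35.3
Region A: 197 / 2232 × 100 = 8.8

Almera: 35.3
Region A: 8.8
Higher: Almera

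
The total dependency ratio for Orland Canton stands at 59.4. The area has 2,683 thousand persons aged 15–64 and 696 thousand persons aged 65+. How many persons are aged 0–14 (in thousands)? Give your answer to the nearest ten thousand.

Total dependency ratio = (youth + elderly) / working-age × 100
59.4 = (Y + 696) / 2,683 × 100
⇒ 900

Aged 0–14: 900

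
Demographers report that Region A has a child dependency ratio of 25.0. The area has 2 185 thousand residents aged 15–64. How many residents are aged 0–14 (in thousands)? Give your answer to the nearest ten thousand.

Aged 0–14: 550

Youth dependency ratio = youth / working-age × 100
25.0 = Y / 2 185 × 100
⇒ 550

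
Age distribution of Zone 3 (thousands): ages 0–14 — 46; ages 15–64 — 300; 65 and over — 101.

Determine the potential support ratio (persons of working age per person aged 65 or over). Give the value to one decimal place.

Potential support ratio = 300 / 101 = 3.0

Potential support ratio: 3.0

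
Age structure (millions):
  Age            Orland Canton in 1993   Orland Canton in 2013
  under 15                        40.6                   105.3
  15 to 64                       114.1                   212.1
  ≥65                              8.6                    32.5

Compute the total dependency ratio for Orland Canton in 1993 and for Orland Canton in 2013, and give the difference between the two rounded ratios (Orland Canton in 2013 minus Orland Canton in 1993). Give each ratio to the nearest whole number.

Orland Canton in 1993: (40.6 + 8.6) / 114.1 × 100 = 49.2 / 114.1 × 100 = 43
Orland Canton in 2013: (105.3 + 32.5) / 212.1 × 100 = 137.8 / 212.1 × 100 = 65

Orland Canton in 1993: 43
Orland Canton in 2013: 65
Difference: +22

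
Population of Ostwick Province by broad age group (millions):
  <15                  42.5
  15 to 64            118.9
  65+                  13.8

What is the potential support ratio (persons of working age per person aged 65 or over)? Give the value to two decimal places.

Potential support ratio = 118.9 / 13.8 = 8.62

Potential support ratio: 8.62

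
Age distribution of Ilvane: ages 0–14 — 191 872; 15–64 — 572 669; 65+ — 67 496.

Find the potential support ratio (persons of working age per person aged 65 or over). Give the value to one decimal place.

Potential support ratio: 8.5

Potential support ratio = 572 669 / 67 496 = 8.5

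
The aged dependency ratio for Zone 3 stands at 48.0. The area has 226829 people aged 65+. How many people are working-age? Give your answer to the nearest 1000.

Working-age: 473000

Old-age dependency ratio = elderly / working-age × 100
48.0 = 226829 / W × 100
⇒ 473000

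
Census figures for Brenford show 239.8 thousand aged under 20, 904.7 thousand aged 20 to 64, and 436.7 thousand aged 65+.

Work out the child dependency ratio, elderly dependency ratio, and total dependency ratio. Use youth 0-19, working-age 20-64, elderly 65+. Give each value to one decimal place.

Youth dependency ratio: 26.5
Old-age dependency ratio: 48.3
Total dependency ratio: 74.8

Youth dependency ratio = 239.8 / 904.7 × 100 = 26.5
Old-age dependency ratio = 436.7 / 904.7 × 100 = 48.3
Total dependency ratio = (239.8 + 436.7) / 904.7 × 100 = 676.5 / 904.7 × 100 = 74.8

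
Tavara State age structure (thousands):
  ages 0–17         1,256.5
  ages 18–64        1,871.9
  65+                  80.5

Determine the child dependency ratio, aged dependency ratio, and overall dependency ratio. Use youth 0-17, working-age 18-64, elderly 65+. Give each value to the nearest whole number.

Youth dependency ratio: 67
Old-age dependency ratio: 4
Total dependency ratio: 71

Youth dependency ratio = 1,256.5 / 1,871.9 × 100 = 67
Old-age dependency ratio = 80.5 / 1,871.9 × 100 = 4
Total dependency ratio = (1,256.5 + 80.5) / 1,871.9 × 100 = 1,337.0 / 1,871.9 × 100 = 71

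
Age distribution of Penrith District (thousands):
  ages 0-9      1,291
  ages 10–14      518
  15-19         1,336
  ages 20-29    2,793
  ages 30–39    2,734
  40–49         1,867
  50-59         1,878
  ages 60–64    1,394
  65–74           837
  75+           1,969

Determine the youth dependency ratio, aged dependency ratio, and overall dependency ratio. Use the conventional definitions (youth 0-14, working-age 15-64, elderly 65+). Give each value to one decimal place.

0–14: 1,291 + 518 = 1,809
15–64: 1,336 + 2,793 + 2,734 + 1,867 + 1,878 + 1,394 = 12,002
65+: 837 + 1,969 = 2,806
Youth dependency ratio = 1,809 / 12,002 × 100 = 15.1
Old-age dependency ratio = 2,806 / 12,002 × 100 = 23.4
Total dependency ratio = (1,809 + 2,806) / 12,002 × 100 = 4,615 / 12,002 × 100 = 38.5

Youth dependency ratio: 15.1
Old-age dependency ratio: 23.4
Total dependency ratio: 38.5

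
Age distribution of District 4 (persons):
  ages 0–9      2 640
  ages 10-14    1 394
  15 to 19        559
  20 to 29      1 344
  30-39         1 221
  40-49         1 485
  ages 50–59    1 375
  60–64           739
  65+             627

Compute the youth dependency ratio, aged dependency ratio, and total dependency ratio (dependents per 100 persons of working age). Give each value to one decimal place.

Youth dependency ratio: 60.0
Old-age dependency ratio: 9.3
Total dependency ratio: 69.3

0–14: 2 640 + 1 394 = 4 034
15–64: 559 + 1 344 + 1 221 + 1 485 + 1 375 + 739 = 6 723
65+: 627
Youth dependency ratio = 4 034 / 6 723 × 100 = 60.0
Old-age dependency ratio = 627 / 6 723 × 100 = 9.3
Total dependency ratio = (4 034 + 627) / 6 723 × 100 = 4 661 / 6 723 × 100 = 69.3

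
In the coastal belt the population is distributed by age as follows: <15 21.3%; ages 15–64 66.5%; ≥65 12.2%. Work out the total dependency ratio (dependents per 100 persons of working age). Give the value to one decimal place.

Total dependency ratio = (21.3 + 12.2) / 66.5 × 100 = 33.5 / 66.5 × 100 = 50.4

Total dependency ratio: 50.4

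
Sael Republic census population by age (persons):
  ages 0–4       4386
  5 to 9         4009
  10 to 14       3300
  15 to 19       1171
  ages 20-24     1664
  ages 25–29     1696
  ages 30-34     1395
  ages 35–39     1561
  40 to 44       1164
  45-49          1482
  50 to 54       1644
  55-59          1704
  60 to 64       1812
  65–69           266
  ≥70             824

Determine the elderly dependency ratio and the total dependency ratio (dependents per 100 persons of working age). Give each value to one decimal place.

Old-age dependency ratio: 7.1
Total dependency ratio: 83.6

0–14: 4386 + 4009 + 3300 = 11695
15–64: 1171 + 1664 + 1696 + 1395 + 1561 + 1164 + 1482 + 1644 + 1704 + 1812 = 15293
65+: 266 + 824 = 1090
Old-age dependency ratio = 1090 / 15293 × 100 = 7.1
Total dependency ratio = (11695 + 1090) / 15293 × 100 = 12785 / 15293 × 100 = 83.6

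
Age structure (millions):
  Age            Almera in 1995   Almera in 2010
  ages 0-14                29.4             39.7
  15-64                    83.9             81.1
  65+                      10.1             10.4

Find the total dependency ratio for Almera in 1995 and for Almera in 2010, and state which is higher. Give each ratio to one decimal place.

Almera in 1995: 47.1
Almera in 2010: 61.8
Higher: Almera in 2010

Almera in 1995: (29.4 + 10.1) / 83.9 × 100 = 39.5 / 83.9 × 100 = 47.1
Almera in 2010: (39.7 + 10.4) / 81.1 × 100 = 50.1 / 81.1 × 100 = 61.8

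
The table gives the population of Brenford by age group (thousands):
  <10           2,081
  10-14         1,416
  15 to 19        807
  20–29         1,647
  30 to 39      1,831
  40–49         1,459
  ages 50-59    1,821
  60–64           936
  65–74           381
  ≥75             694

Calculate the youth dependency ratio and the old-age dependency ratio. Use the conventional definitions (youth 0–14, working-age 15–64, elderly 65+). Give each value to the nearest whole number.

Youth dependency ratio: 41
Old-age dependency ratio: 13

0–14: 2,081 + 1,416 = 3,497
15–64: 807 + 1,647 + 1,831 + 1,459 + 1,821 + 936 = 8,501
65+: 381 + 694 = 1,075
Youth dependency ratio = 3,497 / 8,501 × 100 = 41
Old-age dependency ratio = 1,075 / 8,501 × 100 = 13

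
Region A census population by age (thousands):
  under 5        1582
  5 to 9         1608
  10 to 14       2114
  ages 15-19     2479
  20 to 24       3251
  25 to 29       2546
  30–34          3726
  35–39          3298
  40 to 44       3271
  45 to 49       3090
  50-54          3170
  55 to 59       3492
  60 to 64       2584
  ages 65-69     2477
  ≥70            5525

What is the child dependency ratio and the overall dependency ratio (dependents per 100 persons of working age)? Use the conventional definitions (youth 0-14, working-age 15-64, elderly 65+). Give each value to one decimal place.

0–14: 1582 + 1608 + 2114 = 5304
15–64: 2479 + 3251 + 2546 + 3726 + 3298 + 3271 + 3090 + 3170 + 3492 + 2584 = 30907
65+: 2477 + 5525 = 8002
Youth dependency ratio = 5304 / 30907 × 100 = 17.2
Total dependency ratio = (5304 + 8002) / 30907 × 100 = 13306 / 30907 × 100 = 43.1

Youth dependency ratio: 17.2
Total dependency ratio: 43.1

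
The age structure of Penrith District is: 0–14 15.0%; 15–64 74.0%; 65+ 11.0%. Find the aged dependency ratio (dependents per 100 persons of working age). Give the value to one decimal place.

Old-age dependency ratio = 11.0 / 74.0 × 100 = 14.9

Old-age dependency ratio: 14.9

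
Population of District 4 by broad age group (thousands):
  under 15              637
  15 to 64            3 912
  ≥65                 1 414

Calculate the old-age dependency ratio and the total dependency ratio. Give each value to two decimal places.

Old-age dependency ratio: 36.15
Total dependency ratio: 52.43

Old-age dependency ratio = 1 414 / 3 912 × 100 = 36.15
Total dependency ratio = (637 + 1 414) / 3 912 × 100 = 2 051 / 3 912 × 100 = 52.43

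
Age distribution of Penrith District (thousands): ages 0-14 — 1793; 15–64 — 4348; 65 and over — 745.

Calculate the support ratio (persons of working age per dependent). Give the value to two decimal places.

Support ratio: 1.71

Support ratio = 4348 / (1793 + 745) = 4348 / 2538 = 1.71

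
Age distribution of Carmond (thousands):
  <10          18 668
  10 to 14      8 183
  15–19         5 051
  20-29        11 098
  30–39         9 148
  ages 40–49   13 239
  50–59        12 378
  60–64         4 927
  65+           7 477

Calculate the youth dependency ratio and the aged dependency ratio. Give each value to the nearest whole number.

0–14: 18 668 + 8 183 = 26 851
15–64: 5 051 + 11 098 + 9 148 + 13 239 + 12 378 + 4 927 = 55 841
65+: 7 477
Youth dependency ratio = 26 851 / 55 841 × 100 = 48
Old-age dependency ratio = 7 477 / 55 841 × 100 = 13

Youth dependency ratio: 48
Old-age dependency ratio: 13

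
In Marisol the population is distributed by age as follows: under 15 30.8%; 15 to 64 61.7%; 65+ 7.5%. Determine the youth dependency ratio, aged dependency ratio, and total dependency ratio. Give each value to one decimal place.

Youth dependency ratio: 49.9
Old-age dependency ratio: 12.2
Total dependency ratio: 62.1

Youth dependency ratio = 30.8 / 61.7 × 100 = 49.9
Old-age dependency ratio = 7.5 / 61.7 × 100 = 12.2
Total dependency ratio = (30.8 + 7.5) / 61.7 × 100 = 38.3 / 61.7 × 100 = 62.1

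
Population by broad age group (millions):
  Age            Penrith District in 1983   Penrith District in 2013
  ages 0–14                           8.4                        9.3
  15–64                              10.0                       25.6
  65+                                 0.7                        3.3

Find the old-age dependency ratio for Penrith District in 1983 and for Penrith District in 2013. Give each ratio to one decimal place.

Penrith District in 1983: 7.0
Penrith District in 2013: 12.9

Penrith District in 1983: 0.7 / 10.0 × 100 = 7.0
Penrith District in 2013: 3.3 / 25.6 × 100 = 12.9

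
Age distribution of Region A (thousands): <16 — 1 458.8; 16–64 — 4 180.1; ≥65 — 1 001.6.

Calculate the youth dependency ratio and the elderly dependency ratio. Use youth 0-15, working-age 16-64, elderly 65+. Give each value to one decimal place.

Youth dependency ratio = 1 458.8 / 4 180.1 × 100 = 34.9
Old-age dependency ratio = 1 001.6 / 4 180.1 × 100 = 24.0

Youth dependency ratio: 34.9
Old-age dependency ratio: 24.0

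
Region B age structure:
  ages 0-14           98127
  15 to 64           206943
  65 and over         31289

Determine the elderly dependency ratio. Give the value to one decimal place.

Old-age dependency ratio = 31289 / 206943 × 100 = 15.1

Old-age dependency ratio: 15.1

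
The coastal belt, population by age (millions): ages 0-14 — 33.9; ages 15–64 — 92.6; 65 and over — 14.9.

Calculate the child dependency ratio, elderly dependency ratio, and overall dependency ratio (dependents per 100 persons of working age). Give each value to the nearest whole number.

Youth dependency ratio = 33.9 / 92.6 × 100 = 37
Old-age dependency ratio = 14.9 / 92.6 × 100 = 16
Total dependency ratio = (33.9 + 14.9) / 92.6 × 100 = 48.8 / 92.6 × 100 = 53

Youth dependency ratio: 37
Old-age dependency ratio: 16
Total dependency ratio: 53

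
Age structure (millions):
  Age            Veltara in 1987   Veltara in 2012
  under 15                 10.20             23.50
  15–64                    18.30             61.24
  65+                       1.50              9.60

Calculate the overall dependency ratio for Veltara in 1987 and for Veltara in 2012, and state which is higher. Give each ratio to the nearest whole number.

Veltara in 1987: (10.20 + 1.50) / 18.30 × 100 = 11.70 / 18.30 × 100 = 64
Veltara in 2012: (23.50 + 9.60) / 61.24 × 100 = 33.10 / 61.24 × 100 = 54

Veltara in 1987: 64
Veltara in 2012: 54
Higher: Veltara in 1987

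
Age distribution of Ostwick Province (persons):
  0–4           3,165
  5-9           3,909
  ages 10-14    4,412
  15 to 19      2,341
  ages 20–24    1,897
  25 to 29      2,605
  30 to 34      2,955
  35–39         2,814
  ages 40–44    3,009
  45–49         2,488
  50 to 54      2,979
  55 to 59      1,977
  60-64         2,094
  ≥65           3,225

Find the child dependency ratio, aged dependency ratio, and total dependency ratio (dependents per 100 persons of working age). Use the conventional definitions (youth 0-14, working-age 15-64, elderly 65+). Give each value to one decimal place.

0–14: 3,165 + 3,909 + 4,412 = 11,486
15–64: 2,341 + 1,897 + 2,605 + 2,955 + 2,814 + 3,009 + 2,488 + 2,979 + 1,977 + 2,094 = 25,159
65+: 3,225
Youth dependency ratio = 11,486 / 25,159 × 100 = 45.7
Old-age dependency ratio = 3,225 / 25,159 × 100 = 12.8
Total dependency ratio = (11,486 + 3,225) / 25,159 × 100 = 14,711 / 25,159 × 100 = 58.5

Youth dependency ratio: 45.7
Old-age dependency ratio: 12.8
Total dependency ratio: 58.5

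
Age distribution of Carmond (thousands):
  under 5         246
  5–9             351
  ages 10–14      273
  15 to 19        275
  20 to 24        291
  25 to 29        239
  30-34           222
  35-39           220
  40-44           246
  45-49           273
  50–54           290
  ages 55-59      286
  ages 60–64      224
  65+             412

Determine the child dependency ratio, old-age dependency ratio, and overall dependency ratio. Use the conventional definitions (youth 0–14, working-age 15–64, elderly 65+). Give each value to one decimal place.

Youth dependency ratio: 33.9
Old-age dependency ratio: 16.1
Total dependency ratio: 50.0

0–14: 246 + 351 + 273 = 870
15–64: 275 + 291 + 239 + 222 + 220 + 246 + 273 + 290 + 286 + 224 = 2566
65+: 412
Youth dependency ratio = 870 / 2566 × 100 = 33.9
Old-age dependency ratio = 412 / 2566 × 100 = 16.1
Total dependency ratio = (870 + 412) / 2566 × 100 = 1282 / 2566 × 100 = 50.0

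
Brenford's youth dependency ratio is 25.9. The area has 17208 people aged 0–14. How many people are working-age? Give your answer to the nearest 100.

Youth dependency ratio = youth / working-age × 100
25.9 = 17208 / W × 100
⇒ 66400

Working-age: 66400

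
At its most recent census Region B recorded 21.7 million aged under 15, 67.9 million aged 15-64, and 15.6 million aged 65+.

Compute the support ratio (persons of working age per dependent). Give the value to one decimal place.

Support ratio: 1.8

Support ratio = 67.9 / (21.7 + 15.6) = 67.9 / 37.3 = 1.8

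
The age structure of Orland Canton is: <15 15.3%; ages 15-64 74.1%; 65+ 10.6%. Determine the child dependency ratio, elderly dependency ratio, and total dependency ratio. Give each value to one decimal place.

Youth dependency ratio = 15.3 / 74.1 × 100 = 20.6
Old-age dependency ratio = 10.6 / 74.1 × 100 = 14.3
Total dependency ratio = (15.3 + 10.6) / 74.1 × 100 = 25.9 / 74.1 × 100 = 35.0

Youth dependency ratio: 20.6
Old-age dependency ratio: 14.3
Total dependency ratio: 35.0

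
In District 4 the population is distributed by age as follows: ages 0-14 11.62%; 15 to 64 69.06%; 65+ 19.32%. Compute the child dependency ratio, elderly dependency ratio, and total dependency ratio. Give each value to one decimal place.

Youth dependency ratio = 11.62 / 69.06 × 100 = 16.8
Old-age dependency ratio = 19.32 / 69.06 × 100 = 28.0
Total dependency ratio = (11.62 + 19.32) / 69.06 × 100 = 30.94 / 69.06 × 100 = 44.8

Youth dependency ratio: 16.8
Old-age dependency ratio: 28.0
Total dependency ratio: 44.8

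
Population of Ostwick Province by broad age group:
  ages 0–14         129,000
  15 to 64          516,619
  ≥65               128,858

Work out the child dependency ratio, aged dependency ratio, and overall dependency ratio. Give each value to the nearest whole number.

Youth dependency ratio: 25
Old-age dependency ratio: 25
Total dependency ratio: 50

Youth dependency ratio = 129,000 / 516,619 × 100 = 25
Old-age dependency ratio = 128,858 / 516,619 × 100 = 25
Total dependency ratio = (129,000 + 128,858) / 516,619 × 100 = 257,858 / 516,619 × 100 = 50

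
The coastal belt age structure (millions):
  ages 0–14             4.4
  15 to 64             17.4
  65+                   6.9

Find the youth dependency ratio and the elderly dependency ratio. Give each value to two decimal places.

Youth dependency ratio = 4.4 / 17.4 × 100 = 25.29
Old-age dependency ratio = 6.9 / 17.4 × 100 = 39.66

Youth dependency ratio: 25.29
Old-age dependency ratio: 39.66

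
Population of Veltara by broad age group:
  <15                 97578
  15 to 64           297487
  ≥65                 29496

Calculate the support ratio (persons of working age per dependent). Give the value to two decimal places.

Support ratio: 2.34

Support ratio = 297487 / (97578 + 29496) = 297487 / 127074 = 2.34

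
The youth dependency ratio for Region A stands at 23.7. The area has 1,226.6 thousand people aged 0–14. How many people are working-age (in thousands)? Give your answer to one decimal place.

Youth dependency ratio = youth / working-age × 100
23.7 = 1,226.6 / W × 100
⇒ 5,175.5

Working-age: 5,175.5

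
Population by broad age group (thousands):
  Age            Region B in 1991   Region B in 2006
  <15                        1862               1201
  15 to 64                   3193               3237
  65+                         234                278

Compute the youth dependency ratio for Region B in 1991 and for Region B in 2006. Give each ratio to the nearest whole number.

Region B in 1991: 58
Region B in 2006: 37

Region B in 1991: 1862 / 3193 × 100 = 58
Region B in 2006: 1201 / 3237 × 100 = 37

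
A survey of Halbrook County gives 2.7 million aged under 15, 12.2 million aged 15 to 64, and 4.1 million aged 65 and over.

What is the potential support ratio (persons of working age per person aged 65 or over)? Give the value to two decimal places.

Potential support ratio: 2.98

Potential support ratio = 12.2 / 4.1 = 2.98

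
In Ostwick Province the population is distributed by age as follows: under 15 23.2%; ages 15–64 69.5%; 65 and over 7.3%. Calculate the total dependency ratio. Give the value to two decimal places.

Total dependency ratio = (23.2 + 7.3) / 69.5 × 100 = 30.5 / 69.5 × 100 = 43.88

Total dependency ratio: 43.88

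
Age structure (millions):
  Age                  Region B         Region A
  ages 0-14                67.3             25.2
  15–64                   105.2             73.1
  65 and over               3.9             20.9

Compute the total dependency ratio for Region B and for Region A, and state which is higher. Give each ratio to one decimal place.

Region B: (67.3 + 3.9) / 105.2 × 100 = 71.2 / 105.2 × 100 = 67.7
Region A: (25.2 + 20.9) / 73.1 × 100 = 46.1 / 73.1 × 100 = 63.1

Region B: 67.7
Region A: 63.1
Higher: Region B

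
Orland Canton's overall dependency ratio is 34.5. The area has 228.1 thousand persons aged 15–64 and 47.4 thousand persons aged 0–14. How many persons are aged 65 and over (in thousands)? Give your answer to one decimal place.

Aged 65 and over: 31.3

Total dependency ratio = (youth + elderly) / working-age × 100
34.5 = (47.4 + E) / 228.1 × 100
⇒ 31.3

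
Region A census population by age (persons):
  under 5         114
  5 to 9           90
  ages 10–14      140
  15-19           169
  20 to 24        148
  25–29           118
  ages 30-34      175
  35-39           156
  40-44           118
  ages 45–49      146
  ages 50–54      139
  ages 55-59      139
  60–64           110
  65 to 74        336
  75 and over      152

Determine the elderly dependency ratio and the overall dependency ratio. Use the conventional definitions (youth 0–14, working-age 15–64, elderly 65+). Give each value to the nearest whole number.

Old-age dependency ratio: 34
Total dependency ratio: 59

0–14: 114 + 90 + 140 = 344
15–64: 169 + 148 + 118 + 175 + 156 + 118 + 146 + 139 + 139 + 110 = 1 418
65+: 336 + 152 = 488
Old-age dependency ratio = 488 / 1 418 × 100 = 34
Total dependency ratio = (344 + 488) / 1 418 × 100 = 832 / 1 418 × 100 = 59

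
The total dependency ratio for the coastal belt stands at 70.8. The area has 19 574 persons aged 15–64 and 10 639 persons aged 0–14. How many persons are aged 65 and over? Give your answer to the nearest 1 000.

Aged 65 and over: 3 000

Total dependency ratio = (youth + elderly) / working-age × 100
70.8 = (10 639 + E) / 19 574 × 100
⇒ 3 000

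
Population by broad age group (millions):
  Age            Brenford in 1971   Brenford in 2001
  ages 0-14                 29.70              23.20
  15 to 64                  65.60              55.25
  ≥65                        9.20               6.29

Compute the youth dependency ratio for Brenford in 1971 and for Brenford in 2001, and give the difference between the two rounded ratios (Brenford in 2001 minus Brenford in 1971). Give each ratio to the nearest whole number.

Brenford in 1971: 29.70 / 65.60 × 100 = 45
Brenford in 2001: 23.20 / 55.25 × 100 = 42

Brenford in 1971: 45
Brenford in 2001: 42
Difference: -3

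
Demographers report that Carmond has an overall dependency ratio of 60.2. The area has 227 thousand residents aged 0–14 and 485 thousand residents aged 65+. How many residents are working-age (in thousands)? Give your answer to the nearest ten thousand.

Working-age: 1,180

Total dependency ratio = (youth + elderly) / working-age × 100
60.2 = (227 + 485) / W × 100
⇒ 1,180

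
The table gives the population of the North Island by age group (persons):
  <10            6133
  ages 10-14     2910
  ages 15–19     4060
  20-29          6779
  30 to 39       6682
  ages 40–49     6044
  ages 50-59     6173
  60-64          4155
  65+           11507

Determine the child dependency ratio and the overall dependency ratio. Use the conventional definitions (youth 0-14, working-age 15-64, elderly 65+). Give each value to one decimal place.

Youth dependency ratio: 26.7
Total dependency ratio: 60.6

0–14: 6133 + 2910 = 9043
15–64: 4060 + 6779 + 6682 + 6044 + 6173 + 4155 = 33893
65+: 11507
Youth dependency ratio = 9043 / 33893 × 100 = 26.7
Total dependency ratio = (9043 + 11507) / 33893 × 100 = 20550 / 33893 × 100 = 60.6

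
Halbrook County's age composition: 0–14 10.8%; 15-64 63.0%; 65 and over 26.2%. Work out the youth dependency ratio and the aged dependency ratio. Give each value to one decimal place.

Youth dependency ratio: 17.1
Old-age dependency ratio: 41.6

Youth dependency ratio = 10.8 / 63.0 × 100 = 17.1
Old-age dependency ratio = 26.2 / 63.0 × 100 = 41.6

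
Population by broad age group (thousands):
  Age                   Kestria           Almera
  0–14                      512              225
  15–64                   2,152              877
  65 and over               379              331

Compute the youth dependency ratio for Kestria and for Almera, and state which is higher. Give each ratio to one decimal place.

Kestria: 512 / 2,152 × 100 = 23.8
Almera: 225 / 877 × 100 = 25.7

Kestria: 23.8
Almera: 25.7
Higher: Almera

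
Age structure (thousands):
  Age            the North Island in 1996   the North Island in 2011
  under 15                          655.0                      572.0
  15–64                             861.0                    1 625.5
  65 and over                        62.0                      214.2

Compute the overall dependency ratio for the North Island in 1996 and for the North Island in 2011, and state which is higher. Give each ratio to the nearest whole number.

the North Island in 1996: (655.0 + 62.0) / 861.0 × 100 = 717.0 / 861.0 × 100 = 83
the North Island in 2011: (572.0 + 214.2) / 1 625.5 × 100 = 786.2 / 1 625.5 × 100 = 48

the North Island in 1996: 83
the North Island in 2011: 48
Higher: the North Island in 1996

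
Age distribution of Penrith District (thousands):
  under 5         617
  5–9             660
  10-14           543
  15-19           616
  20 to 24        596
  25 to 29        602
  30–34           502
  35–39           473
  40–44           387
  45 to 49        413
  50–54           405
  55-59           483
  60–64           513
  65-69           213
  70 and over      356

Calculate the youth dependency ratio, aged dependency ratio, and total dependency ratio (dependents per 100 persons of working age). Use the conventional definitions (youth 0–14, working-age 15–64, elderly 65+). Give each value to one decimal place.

Youth dependency ratio: 36.5
Old-age dependency ratio: 11.4
Total dependency ratio: 47.9

0–14: 617 + 660 + 543 = 1,820
15–64: 616 + 596 + 602 + 502 + 473 + 387 + 413 + 405 + 483 + 513 = 4,990
65+: 213 + 356 = 569
Youth dependency ratio = 1,820 / 4,990 × 100 = 36.5
Old-age dependency ratio = 569 / 4,990 × 100 = 11.4
Total dependency ratio = (1,820 + 569) / 4,990 × 100 = 2,389 / 4,990 × 100 = 47.9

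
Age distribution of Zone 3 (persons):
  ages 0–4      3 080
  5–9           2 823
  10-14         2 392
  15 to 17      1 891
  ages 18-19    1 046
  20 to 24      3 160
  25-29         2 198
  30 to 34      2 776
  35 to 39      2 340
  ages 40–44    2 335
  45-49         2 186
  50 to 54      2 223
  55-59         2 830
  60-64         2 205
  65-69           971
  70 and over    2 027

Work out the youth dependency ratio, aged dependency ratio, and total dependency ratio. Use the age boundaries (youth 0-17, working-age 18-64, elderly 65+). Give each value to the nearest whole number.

Youth dependency ratio: 44
Old-age dependency ratio: 13
Total dependency ratio: 57

0–17: 3 080 + 2 823 + 2 392 + 1 891 = 10 186
18–64: 1 046 + 3 160 + 2 198 + 2 776 + 2 340 + 2 335 + 2 186 + 2 223 + 2 830 + 2 205 = 23 299
65+: 971 + 2 027 = 2 998
Youth dependency ratio = 10 186 / 23 299 × 100 = 44
Old-age dependency ratio = 2 998 / 23 299 × 100 = 13
Total dependency ratio = (10 186 + 2 998) / 23 299 × 100 = 13 184 / 23 299 × 100 = 57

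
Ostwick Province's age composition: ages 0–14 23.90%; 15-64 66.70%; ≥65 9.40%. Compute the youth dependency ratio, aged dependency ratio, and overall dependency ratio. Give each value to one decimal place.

Youth dependency ratio: 35.8
Old-age dependency ratio: 14.1
Total dependency ratio: 49.9

Youth dependency ratio = 23.90 / 66.70 × 100 = 35.8
Old-age dependency ratio = 9.40 / 66.70 × 100 = 14.1
Total dependency ratio = (23.90 + 9.40) / 66.70 × 100 = 33.30 / 66.70 × 100 = 49.9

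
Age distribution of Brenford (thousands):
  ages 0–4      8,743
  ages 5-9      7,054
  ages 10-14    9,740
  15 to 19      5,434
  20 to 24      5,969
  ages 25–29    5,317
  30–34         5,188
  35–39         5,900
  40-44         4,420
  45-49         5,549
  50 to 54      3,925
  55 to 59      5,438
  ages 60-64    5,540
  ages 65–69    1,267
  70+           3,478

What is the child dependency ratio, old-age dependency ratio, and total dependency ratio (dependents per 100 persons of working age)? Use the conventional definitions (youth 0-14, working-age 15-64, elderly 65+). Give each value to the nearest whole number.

0–14: 8,743 + 7,054 + 9,740 = 25,537
15–64: 5,434 + 5,969 + 5,317 + 5,188 + 5,900 + 4,420 + 5,549 + 3,925 + 5,438 + 5,540 = 52,680
65+: 1,267 + 3,478 = 4,745
Youth dependency ratio = 25,537 / 52,680 × 100 = 48
Old-age dependency ratio = 4,745 / 52,680 × 100 = 9
Total dependency ratio = (25,537 + 4,745) / 52,680 × 100 = 30,282 / 52,680 × 100 = 57

Youth dependency ratio: 48
Old-age dependency ratio: 9
Total dependency ratio: 57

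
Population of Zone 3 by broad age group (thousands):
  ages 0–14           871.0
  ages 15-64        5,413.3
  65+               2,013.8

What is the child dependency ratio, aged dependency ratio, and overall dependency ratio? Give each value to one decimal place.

Youth dependency ratio: 16.1
Old-age dependency ratio: 37.2
Total dependency ratio: 53.3

Youth dependency ratio = 871.0 / 5,413.3 × 100 = 16.1
Old-age dependency ratio = 2,013.8 / 5,413.3 × 100 = 37.2
Total dependency ratio = (871.0 + 2,013.8) / 5,413.3 × 100 = 2,884.8 / 5,413.3 × 100 = 53.3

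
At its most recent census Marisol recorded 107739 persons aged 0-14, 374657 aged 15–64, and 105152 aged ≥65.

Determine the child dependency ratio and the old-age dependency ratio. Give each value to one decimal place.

Youth dependency ratio = 107739 / 374657 × 100 = 28.8
Old-age dependency ratio = 105152 / 374657 × 100 = 28.1

Youth dependency ratio: 28.8
Old-age dependency ratio: 28.1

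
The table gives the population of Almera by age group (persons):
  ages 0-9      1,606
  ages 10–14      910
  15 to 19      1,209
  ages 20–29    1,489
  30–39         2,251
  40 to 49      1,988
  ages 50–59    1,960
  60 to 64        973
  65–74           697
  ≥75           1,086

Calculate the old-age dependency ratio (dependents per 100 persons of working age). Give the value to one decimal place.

Old-age dependency ratio: 18.1

0–14: 1,606 + 910 = 2,516
15–64: 1,209 + 1,489 + 2,251 + 1,988 + 1,960 + 973 = 9,870
65+: 697 + 1,086 = 1,783
Old-age dependency ratio = 1,783 / 9,870 × 100 = 18.1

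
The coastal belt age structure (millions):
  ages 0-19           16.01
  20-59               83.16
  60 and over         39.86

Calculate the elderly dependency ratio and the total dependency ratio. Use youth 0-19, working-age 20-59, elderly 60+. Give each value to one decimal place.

Old-age dependency ratio = 39.86 / 83.16 × 100 = 47.9
Total dependency ratio = (16.01 + 39.86) / 83.16 × 100 = 55.87 / 83.16 × 100 = 67.2

Old-age dependency ratio: 47.9
Total dependency ratio: 67.2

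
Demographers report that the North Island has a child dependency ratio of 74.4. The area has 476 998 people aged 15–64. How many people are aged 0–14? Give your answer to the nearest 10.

Aged 0–14: 354 890

Youth dependency ratio = youth / working-age × 100
74.4 = Y / 476 998 × 100
⇒ 354 890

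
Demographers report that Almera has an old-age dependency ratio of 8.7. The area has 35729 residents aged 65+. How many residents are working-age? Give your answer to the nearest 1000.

Working-age: 411000

Old-age dependency ratio = elderly / working-age × 100
8.7 = 35729 / W × 100
⇒ 411000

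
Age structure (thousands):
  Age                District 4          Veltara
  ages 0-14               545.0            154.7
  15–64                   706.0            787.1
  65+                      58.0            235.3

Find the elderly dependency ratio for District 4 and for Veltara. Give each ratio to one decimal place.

District 4: 8.2
Veltara: 29.9

District 4: 58.0 / 706.0 × 100 = 8.2
Veltara: 235.3 / 787.1 × 100 = 29.9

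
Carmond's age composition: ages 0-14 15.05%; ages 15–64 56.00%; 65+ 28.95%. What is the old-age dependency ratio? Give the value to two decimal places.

Old-age dependency ratio: 51.70

Old-age dependency ratio = 28.95 / 56.00 × 100 = 51.70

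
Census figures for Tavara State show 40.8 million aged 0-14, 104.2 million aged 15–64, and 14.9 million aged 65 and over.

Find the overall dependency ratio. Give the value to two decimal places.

Total dependency ratio = (40.8 + 14.9) / 104.2 × 100 = 55.7 / 104.2 × 100 = 53.45

Total dependency ratio: 53.45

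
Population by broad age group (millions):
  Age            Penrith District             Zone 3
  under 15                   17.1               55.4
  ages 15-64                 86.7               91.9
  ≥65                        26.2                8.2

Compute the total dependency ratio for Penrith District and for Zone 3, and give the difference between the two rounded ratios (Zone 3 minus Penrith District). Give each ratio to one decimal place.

Penrith District: 49.9
Zone 3: 69.2
Difference: +19.3

Penrith District: (17.1 + 26.2) / 86.7 × 100 = 43.3 / 86.7 × 100 = 49.9
Zone 3: (55.4 + 8.2) / 91.9 × 100 = 63.6 / 91.9 × 100 = 69.2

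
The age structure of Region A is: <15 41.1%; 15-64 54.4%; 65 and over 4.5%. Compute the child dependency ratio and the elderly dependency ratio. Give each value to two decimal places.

Youth dependency ratio = 41.1 / 54.4 × 100 = 75.55
Old-age dependency ratio = 4.5 / 54.4 × 100 = 8.27

Youth dependency ratio: 75.55
Old-age dependency ratio: 8.27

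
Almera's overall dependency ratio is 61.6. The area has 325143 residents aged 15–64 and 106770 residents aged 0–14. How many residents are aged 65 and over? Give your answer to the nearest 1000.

Aged 65 and over: 94000

Total dependency ratio = (youth + elderly) / working-age × 100
61.6 = (106770 + E) / 325143 × 100
⇒ 94000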